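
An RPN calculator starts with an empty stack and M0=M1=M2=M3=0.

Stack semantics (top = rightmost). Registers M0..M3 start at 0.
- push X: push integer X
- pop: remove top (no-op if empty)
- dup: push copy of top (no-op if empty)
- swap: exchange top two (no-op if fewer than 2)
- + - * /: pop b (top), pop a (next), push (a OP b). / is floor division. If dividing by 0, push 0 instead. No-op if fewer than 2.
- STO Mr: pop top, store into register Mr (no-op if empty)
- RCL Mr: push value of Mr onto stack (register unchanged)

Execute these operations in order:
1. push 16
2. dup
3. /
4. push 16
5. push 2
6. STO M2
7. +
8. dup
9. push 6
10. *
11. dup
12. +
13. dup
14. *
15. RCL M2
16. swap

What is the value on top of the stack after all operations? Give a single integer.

Answer: 41616

Derivation:
After op 1 (push 16): stack=[16] mem=[0,0,0,0]
After op 2 (dup): stack=[16,16] mem=[0,0,0,0]
After op 3 (/): stack=[1] mem=[0,0,0,0]
After op 4 (push 16): stack=[1,16] mem=[0,0,0,0]
After op 5 (push 2): stack=[1,16,2] mem=[0,0,0,0]
After op 6 (STO M2): stack=[1,16] mem=[0,0,2,0]
After op 7 (+): stack=[17] mem=[0,0,2,0]
After op 8 (dup): stack=[17,17] mem=[0,0,2,0]
After op 9 (push 6): stack=[17,17,6] mem=[0,0,2,0]
After op 10 (*): stack=[17,102] mem=[0,0,2,0]
After op 11 (dup): stack=[17,102,102] mem=[0,0,2,0]
After op 12 (+): stack=[17,204] mem=[0,0,2,0]
After op 13 (dup): stack=[17,204,204] mem=[0,0,2,0]
After op 14 (*): stack=[17,41616] mem=[0,0,2,0]
After op 15 (RCL M2): stack=[17,41616,2] mem=[0,0,2,0]
After op 16 (swap): stack=[17,2,41616] mem=[0,0,2,0]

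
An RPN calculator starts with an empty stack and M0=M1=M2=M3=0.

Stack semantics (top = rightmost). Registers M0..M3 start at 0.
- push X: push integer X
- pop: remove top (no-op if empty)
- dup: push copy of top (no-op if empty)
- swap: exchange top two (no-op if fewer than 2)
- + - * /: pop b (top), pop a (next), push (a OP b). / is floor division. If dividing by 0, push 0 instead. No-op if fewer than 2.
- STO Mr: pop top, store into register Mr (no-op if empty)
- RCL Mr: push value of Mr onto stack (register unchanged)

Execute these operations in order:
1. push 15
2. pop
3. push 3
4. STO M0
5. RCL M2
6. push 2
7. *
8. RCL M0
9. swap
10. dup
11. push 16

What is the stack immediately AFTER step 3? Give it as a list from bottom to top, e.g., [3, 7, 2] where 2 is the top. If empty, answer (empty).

After op 1 (push 15): stack=[15] mem=[0,0,0,0]
After op 2 (pop): stack=[empty] mem=[0,0,0,0]
After op 3 (push 3): stack=[3] mem=[0,0,0,0]

[3]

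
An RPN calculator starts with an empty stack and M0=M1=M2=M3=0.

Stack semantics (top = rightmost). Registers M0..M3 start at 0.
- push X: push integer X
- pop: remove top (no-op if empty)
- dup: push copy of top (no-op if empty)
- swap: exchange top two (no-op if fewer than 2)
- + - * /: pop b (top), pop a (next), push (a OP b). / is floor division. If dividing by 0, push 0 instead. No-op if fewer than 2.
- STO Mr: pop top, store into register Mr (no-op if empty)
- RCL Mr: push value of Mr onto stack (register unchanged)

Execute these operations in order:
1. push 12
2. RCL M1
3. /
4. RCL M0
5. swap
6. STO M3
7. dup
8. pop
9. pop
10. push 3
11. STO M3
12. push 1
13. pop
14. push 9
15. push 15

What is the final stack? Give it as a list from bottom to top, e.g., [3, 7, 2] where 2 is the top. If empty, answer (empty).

After op 1 (push 12): stack=[12] mem=[0,0,0,0]
After op 2 (RCL M1): stack=[12,0] mem=[0,0,0,0]
After op 3 (/): stack=[0] mem=[0,0,0,0]
After op 4 (RCL M0): stack=[0,0] mem=[0,0,0,0]
After op 5 (swap): stack=[0,0] mem=[0,0,0,0]
After op 6 (STO M3): stack=[0] mem=[0,0,0,0]
After op 7 (dup): stack=[0,0] mem=[0,0,0,0]
After op 8 (pop): stack=[0] mem=[0,0,0,0]
After op 9 (pop): stack=[empty] mem=[0,0,0,0]
After op 10 (push 3): stack=[3] mem=[0,0,0,0]
After op 11 (STO M3): stack=[empty] mem=[0,0,0,3]
After op 12 (push 1): stack=[1] mem=[0,0,0,3]
After op 13 (pop): stack=[empty] mem=[0,0,0,3]
After op 14 (push 9): stack=[9] mem=[0,0,0,3]
After op 15 (push 15): stack=[9,15] mem=[0,0,0,3]

Answer: [9, 15]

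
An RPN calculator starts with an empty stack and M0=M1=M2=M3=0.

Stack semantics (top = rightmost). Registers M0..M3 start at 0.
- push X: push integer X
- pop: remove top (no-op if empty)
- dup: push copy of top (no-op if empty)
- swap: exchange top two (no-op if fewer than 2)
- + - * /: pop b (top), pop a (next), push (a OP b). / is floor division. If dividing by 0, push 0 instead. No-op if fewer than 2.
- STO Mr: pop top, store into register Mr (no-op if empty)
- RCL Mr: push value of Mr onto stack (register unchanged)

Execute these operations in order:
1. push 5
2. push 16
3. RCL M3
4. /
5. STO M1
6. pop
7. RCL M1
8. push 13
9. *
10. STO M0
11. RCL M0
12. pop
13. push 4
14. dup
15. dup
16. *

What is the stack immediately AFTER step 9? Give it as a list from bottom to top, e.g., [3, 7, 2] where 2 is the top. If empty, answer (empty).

After op 1 (push 5): stack=[5] mem=[0,0,0,0]
After op 2 (push 16): stack=[5,16] mem=[0,0,0,0]
After op 3 (RCL M3): stack=[5,16,0] mem=[0,0,0,0]
After op 4 (/): stack=[5,0] mem=[0,0,0,0]
After op 5 (STO M1): stack=[5] mem=[0,0,0,0]
After op 6 (pop): stack=[empty] mem=[0,0,0,0]
After op 7 (RCL M1): stack=[0] mem=[0,0,0,0]
After op 8 (push 13): stack=[0,13] mem=[0,0,0,0]
After op 9 (*): stack=[0] mem=[0,0,0,0]

[0]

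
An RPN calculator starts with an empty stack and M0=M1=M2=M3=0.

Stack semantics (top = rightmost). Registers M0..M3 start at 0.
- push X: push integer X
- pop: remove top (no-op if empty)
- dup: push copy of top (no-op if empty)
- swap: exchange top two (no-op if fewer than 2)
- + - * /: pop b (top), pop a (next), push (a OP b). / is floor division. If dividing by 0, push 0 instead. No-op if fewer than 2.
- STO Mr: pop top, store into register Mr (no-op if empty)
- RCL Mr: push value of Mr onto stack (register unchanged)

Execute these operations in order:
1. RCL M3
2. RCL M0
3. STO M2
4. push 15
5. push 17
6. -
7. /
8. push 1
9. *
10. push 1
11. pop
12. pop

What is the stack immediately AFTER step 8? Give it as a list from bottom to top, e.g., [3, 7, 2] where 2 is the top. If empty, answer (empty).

After op 1 (RCL M3): stack=[0] mem=[0,0,0,0]
After op 2 (RCL M0): stack=[0,0] mem=[0,0,0,0]
After op 3 (STO M2): stack=[0] mem=[0,0,0,0]
After op 4 (push 15): stack=[0,15] mem=[0,0,0,0]
After op 5 (push 17): stack=[0,15,17] mem=[0,0,0,0]
After op 6 (-): stack=[0,-2] mem=[0,0,0,0]
After op 7 (/): stack=[0] mem=[0,0,0,0]
After op 8 (push 1): stack=[0,1] mem=[0,0,0,0]

[0, 1]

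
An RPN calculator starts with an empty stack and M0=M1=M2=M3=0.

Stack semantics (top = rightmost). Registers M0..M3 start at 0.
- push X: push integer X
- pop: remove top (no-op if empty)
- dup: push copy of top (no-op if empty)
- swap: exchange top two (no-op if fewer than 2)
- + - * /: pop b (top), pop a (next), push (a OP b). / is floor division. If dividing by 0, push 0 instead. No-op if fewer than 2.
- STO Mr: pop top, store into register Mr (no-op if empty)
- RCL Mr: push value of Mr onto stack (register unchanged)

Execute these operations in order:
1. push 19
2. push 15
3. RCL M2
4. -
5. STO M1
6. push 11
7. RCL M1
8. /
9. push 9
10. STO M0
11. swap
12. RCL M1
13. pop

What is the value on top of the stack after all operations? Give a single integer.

After op 1 (push 19): stack=[19] mem=[0,0,0,0]
After op 2 (push 15): stack=[19,15] mem=[0,0,0,0]
After op 3 (RCL M2): stack=[19,15,0] mem=[0,0,0,0]
After op 4 (-): stack=[19,15] mem=[0,0,0,0]
After op 5 (STO M1): stack=[19] mem=[0,15,0,0]
After op 6 (push 11): stack=[19,11] mem=[0,15,0,0]
After op 7 (RCL M1): stack=[19,11,15] mem=[0,15,0,0]
After op 8 (/): stack=[19,0] mem=[0,15,0,0]
After op 9 (push 9): stack=[19,0,9] mem=[0,15,0,0]
After op 10 (STO M0): stack=[19,0] mem=[9,15,0,0]
After op 11 (swap): stack=[0,19] mem=[9,15,0,0]
After op 12 (RCL M1): stack=[0,19,15] mem=[9,15,0,0]
After op 13 (pop): stack=[0,19] mem=[9,15,0,0]

Answer: 19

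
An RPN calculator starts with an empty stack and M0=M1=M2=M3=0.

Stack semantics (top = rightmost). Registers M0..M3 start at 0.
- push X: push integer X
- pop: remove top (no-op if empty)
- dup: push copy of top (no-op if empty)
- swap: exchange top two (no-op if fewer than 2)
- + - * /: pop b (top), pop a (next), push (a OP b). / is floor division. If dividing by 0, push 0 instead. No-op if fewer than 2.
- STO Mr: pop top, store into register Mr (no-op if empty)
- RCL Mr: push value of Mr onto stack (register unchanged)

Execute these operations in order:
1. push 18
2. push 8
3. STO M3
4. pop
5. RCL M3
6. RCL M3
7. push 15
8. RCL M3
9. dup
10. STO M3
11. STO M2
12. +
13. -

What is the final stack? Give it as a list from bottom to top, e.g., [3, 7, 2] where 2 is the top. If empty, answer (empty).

Answer: [-15]

Derivation:
After op 1 (push 18): stack=[18] mem=[0,0,0,0]
After op 2 (push 8): stack=[18,8] mem=[0,0,0,0]
After op 3 (STO M3): stack=[18] mem=[0,0,0,8]
After op 4 (pop): stack=[empty] mem=[0,0,0,8]
After op 5 (RCL M3): stack=[8] mem=[0,0,0,8]
After op 6 (RCL M3): stack=[8,8] mem=[0,0,0,8]
After op 7 (push 15): stack=[8,8,15] mem=[0,0,0,8]
After op 8 (RCL M3): stack=[8,8,15,8] mem=[0,0,0,8]
After op 9 (dup): stack=[8,8,15,8,8] mem=[0,0,0,8]
After op 10 (STO M3): stack=[8,8,15,8] mem=[0,0,0,8]
After op 11 (STO M2): stack=[8,8,15] mem=[0,0,8,8]
After op 12 (+): stack=[8,23] mem=[0,0,8,8]
After op 13 (-): stack=[-15] mem=[0,0,8,8]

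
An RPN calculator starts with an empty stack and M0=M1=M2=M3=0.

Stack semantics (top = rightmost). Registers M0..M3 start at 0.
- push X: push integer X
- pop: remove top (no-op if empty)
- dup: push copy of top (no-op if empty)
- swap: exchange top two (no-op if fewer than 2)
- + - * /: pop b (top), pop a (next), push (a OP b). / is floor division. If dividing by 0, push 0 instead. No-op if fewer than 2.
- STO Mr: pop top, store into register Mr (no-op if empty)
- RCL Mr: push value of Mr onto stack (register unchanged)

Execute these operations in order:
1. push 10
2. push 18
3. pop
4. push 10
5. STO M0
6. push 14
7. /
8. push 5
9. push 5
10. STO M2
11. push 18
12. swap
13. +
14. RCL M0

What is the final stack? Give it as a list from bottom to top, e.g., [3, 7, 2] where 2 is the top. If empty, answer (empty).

Answer: [0, 23, 10]

Derivation:
After op 1 (push 10): stack=[10] mem=[0,0,0,0]
After op 2 (push 18): stack=[10,18] mem=[0,0,0,0]
After op 3 (pop): stack=[10] mem=[0,0,0,0]
After op 4 (push 10): stack=[10,10] mem=[0,0,0,0]
After op 5 (STO M0): stack=[10] mem=[10,0,0,0]
After op 6 (push 14): stack=[10,14] mem=[10,0,0,0]
After op 7 (/): stack=[0] mem=[10,0,0,0]
After op 8 (push 5): stack=[0,5] mem=[10,0,0,0]
After op 9 (push 5): stack=[0,5,5] mem=[10,0,0,0]
After op 10 (STO M2): stack=[0,5] mem=[10,0,5,0]
After op 11 (push 18): stack=[0,5,18] mem=[10,0,5,0]
After op 12 (swap): stack=[0,18,5] mem=[10,0,5,0]
After op 13 (+): stack=[0,23] mem=[10,0,5,0]
After op 14 (RCL M0): stack=[0,23,10] mem=[10,0,5,0]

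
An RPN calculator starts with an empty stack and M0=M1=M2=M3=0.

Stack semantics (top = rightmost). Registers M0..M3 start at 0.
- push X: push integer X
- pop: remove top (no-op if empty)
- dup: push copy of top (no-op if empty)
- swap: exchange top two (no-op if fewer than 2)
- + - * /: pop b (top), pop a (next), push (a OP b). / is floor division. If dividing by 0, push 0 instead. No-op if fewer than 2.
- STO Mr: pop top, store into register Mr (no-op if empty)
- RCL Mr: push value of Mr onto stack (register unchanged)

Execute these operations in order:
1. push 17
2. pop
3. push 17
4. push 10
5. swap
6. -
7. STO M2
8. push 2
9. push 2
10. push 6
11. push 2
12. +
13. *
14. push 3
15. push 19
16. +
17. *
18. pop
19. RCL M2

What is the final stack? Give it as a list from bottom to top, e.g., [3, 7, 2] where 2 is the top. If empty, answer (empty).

After op 1 (push 17): stack=[17] mem=[0,0,0,0]
After op 2 (pop): stack=[empty] mem=[0,0,0,0]
After op 3 (push 17): stack=[17] mem=[0,0,0,0]
After op 4 (push 10): stack=[17,10] mem=[0,0,0,0]
After op 5 (swap): stack=[10,17] mem=[0,0,0,0]
After op 6 (-): stack=[-7] mem=[0,0,0,0]
After op 7 (STO M2): stack=[empty] mem=[0,0,-7,0]
After op 8 (push 2): stack=[2] mem=[0,0,-7,0]
After op 9 (push 2): stack=[2,2] mem=[0,0,-7,0]
After op 10 (push 6): stack=[2,2,6] mem=[0,0,-7,0]
After op 11 (push 2): stack=[2,2,6,2] mem=[0,0,-7,0]
After op 12 (+): stack=[2,2,8] mem=[0,0,-7,0]
After op 13 (*): stack=[2,16] mem=[0,0,-7,0]
After op 14 (push 3): stack=[2,16,3] mem=[0,0,-7,0]
After op 15 (push 19): stack=[2,16,3,19] mem=[0,0,-7,0]
After op 16 (+): stack=[2,16,22] mem=[0,0,-7,0]
After op 17 (*): stack=[2,352] mem=[0,0,-7,0]
After op 18 (pop): stack=[2] mem=[0,0,-7,0]
After op 19 (RCL M2): stack=[2,-7] mem=[0,0,-7,0]

Answer: [2, -7]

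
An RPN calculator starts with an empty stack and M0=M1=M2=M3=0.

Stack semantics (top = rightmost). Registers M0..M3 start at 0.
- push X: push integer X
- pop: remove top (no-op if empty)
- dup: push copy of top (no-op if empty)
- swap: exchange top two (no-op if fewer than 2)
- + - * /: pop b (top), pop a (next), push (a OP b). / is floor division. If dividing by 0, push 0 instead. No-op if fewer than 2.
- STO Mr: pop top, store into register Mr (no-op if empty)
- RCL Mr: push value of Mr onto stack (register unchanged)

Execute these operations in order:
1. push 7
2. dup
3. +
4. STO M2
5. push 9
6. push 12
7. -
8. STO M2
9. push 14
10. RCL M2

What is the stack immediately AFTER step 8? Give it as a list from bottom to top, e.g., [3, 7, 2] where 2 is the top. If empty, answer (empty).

After op 1 (push 7): stack=[7] mem=[0,0,0,0]
After op 2 (dup): stack=[7,7] mem=[0,0,0,0]
After op 3 (+): stack=[14] mem=[0,0,0,0]
After op 4 (STO M2): stack=[empty] mem=[0,0,14,0]
After op 5 (push 9): stack=[9] mem=[0,0,14,0]
After op 6 (push 12): stack=[9,12] mem=[0,0,14,0]
After op 7 (-): stack=[-3] mem=[0,0,14,0]
After op 8 (STO M2): stack=[empty] mem=[0,0,-3,0]

(empty)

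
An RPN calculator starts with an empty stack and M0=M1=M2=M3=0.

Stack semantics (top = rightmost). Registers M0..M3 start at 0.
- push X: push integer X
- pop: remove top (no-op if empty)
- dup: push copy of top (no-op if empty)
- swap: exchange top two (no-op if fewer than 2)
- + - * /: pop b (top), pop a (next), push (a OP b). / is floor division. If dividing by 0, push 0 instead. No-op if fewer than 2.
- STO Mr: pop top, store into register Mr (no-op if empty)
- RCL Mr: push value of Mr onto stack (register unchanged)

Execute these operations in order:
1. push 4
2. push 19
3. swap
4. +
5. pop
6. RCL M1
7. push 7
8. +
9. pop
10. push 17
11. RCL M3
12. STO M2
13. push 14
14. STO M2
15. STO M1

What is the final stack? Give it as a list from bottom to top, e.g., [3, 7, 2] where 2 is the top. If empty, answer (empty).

After op 1 (push 4): stack=[4] mem=[0,0,0,0]
After op 2 (push 19): stack=[4,19] mem=[0,0,0,0]
After op 3 (swap): stack=[19,4] mem=[0,0,0,0]
After op 4 (+): stack=[23] mem=[0,0,0,0]
After op 5 (pop): stack=[empty] mem=[0,0,0,0]
After op 6 (RCL M1): stack=[0] mem=[0,0,0,0]
After op 7 (push 7): stack=[0,7] mem=[0,0,0,0]
After op 8 (+): stack=[7] mem=[0,0,0,0]
After op 9 (pop): stack=[empty] mem=[0,0,0,0]
After op 10 (push 17): stack=[17] mem=[0,0,0,0]
After op 11 (RCL M3): stack=[17,0] mem=[0,0,0,0]
After op 12 (STO M2): stack=[17] mem=[0,0,0,0]
After op 13 (push 14): stack=[17,14] mem=[0,0,0,0]
After op 14 (STO M2): stack=[17] mem=[0,0,14,0]
After op 15 (STO M1): stack=[empty] mem=[0,17,14,0]

Answer: (empty)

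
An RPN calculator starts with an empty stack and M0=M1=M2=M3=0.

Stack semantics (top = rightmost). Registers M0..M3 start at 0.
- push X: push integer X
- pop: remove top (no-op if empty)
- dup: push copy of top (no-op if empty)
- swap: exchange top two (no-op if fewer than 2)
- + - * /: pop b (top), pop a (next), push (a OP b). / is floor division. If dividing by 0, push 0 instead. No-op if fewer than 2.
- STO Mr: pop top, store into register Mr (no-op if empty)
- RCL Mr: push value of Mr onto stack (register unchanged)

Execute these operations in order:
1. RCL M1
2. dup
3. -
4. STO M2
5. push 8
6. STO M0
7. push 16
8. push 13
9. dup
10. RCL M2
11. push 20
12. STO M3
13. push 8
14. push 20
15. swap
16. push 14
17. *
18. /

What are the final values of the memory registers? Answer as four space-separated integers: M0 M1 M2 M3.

Answer: 8 0 0 20

Derivation:
After op 1 (RCL M1): stack=[0] mem=[0,0,0,0]
After op 2 (dup): stack=[0,0] mem=[0,0,0,0]
After op 3 (-): stack=[0] mem=[0,0,0,0]
After op 4 (STO M2): stack=[empty] mem=[0,0,0,0]
After op 5 (push 8): stack=[8] mem=[0,0,0,0]
After op 6 (STO M0): stack=[empty] mem=[8,0,0,0]
After op 7 (push 16): stack=[16] mem=[8,0,0,0]
After op 8 (push 13): stack=[16,13] mem=[8,0,0,0]
After op 9 (dup): stack=[16,13,13] mem=[8,0,0,0]
After op 10 (RCL M2): stack=[16,13,13,0] mem=[8,0,0,0]
After op 11 (push 20): stack=[16,13,13,0,20] mem=[8,0,0,0]
After op 12 (STO M3): stack=[16,13,13,0] mem=[8,0,0,20]
After op 13 (push 8): stack=[16,13,13,0,8] mem=[8,0,0,20]
After op 14 (push 20): stack=[16,13,13,0,8,20] mem=[8,0,0,20]
After op 15 (swap): stack=[16,13,13,0,20,8] mem=[8,0,0,20]
After op 16 (push 14): stack=[16,13,13,0,20,8,14] mem=[8,0,0,20]
After op 17 (*): stack=[16,13,13,0,20,112] mem=[8,0,0,20]
After op 18 (/): stack=[16,13,13,0,0] mem=[8,0,0,20]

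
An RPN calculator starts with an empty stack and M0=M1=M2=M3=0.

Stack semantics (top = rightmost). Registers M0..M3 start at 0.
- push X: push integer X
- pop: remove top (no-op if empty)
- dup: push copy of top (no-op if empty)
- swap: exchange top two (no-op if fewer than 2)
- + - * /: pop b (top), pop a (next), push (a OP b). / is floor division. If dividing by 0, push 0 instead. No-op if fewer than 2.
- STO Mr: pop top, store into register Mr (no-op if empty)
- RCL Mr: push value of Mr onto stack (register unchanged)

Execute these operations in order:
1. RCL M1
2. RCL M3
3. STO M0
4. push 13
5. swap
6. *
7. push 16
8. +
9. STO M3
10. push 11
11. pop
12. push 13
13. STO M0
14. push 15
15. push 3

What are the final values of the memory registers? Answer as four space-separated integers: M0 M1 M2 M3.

After op 1 (RCL M1): stack=[0] mem=[0,0,0,0]
After op 2 (RCL M3): stack=[0,0] mem=[0,0,0,0]
After op 3 (STO M0): stack=[0] mem=[0,0,0,0]
After op 4 (push 13): stack=[0,13] mem=[0,0,0,0]
After op 5 (swap): stack=[13,0] mem=[0,0,0,0]
After op 6 (*): stack=[0] mem=[0,0,0,0]
After op 7 (push 16): stack=[0,16] mem=[0,0,0,0]
After op 8 (+): stack=[16] mem=[0,0,0,0]
After op 9 (STO M3): stack=[empty] mem=[0,0,0,16]
After op 10 (push 11): stack=[11] mem=[0,0,0,16]
After op 11 (pop): stack=[empty] mem=[0,0,0,16]
After op 12 (push 13): stack=[13] mem=[0,0,0,16]
After op 13 (STO M0): stack=[empty] mem=[13,0,0,16]
After op 14 (push 15): stack=[15] mem=[13,0,0,16]
After op 15 (push 3): stack=[15,3] mem=[13,0,0,16]

Answer: 13 0 0 16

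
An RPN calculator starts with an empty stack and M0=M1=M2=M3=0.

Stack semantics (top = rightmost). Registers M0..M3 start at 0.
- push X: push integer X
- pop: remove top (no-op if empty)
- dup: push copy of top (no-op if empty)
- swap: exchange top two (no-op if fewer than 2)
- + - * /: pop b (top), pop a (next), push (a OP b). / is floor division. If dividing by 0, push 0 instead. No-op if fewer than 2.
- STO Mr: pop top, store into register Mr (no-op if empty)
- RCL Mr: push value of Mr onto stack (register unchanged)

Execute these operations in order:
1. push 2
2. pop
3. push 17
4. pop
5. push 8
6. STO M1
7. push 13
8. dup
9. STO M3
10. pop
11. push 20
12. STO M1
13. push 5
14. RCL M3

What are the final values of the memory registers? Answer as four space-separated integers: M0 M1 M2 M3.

After op 1 (push 2): stack=[2] mem=[0,0,0,0]
After op 2 (pop): stack=[empty] mem=[0,0,0,0]
After op 3 (push 17): stack=[17] mem=[0,0,0,0]
After op 4 (pop): stack=[empty] mem=[0,0,0,0]
After op 5 (push 8): stack=[8] mem=[0,0,0,0]
After op 6 (STO M1): stack=[empty] mem=[0,8,0,0]
After op 7 (push 13): stack=[13] mem=[0,8,0,0]
After op 8 (dup): stack=[13,13] mem=[0,8,0,0]
After op 9 (STO M3): stack=[13] mem=[0,8,0,13]
After op 10 (pop): stack=[empty] mem=[0,8,0,13]
After op 11 (push 20): stack=[20] mem=[0,8,0,13]
After op 12 (STO M1): stack=[empty] mem=[0,20,0,13]
After op 13 (push 5): stack=[5] mem=[0,20,0,13]
After op 14 (RCL M3): stack=[5,13] mem=[0,20,0,13]

Answer: 0 20 0 13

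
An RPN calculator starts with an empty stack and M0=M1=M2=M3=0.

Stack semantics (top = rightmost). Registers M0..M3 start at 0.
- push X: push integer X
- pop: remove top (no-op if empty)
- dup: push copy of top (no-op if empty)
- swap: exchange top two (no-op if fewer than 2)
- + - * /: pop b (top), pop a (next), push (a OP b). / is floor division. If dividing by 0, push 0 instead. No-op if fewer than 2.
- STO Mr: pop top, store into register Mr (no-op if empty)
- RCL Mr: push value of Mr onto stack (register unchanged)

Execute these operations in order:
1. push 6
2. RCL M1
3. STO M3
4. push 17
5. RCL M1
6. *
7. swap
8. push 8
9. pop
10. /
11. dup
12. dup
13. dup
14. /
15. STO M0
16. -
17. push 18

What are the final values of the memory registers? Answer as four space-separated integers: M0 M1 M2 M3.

Answer: 0 0 0 0

Derivation:
After op 1 (push 6): stack=[6] mem=[0,0,0,0]
After op 2 (RCL M1): stack=[6,0] mem=[0,0,0,0]
After op 3 (STO M3): stack=[6] mem=[0,0,0,0]
After op 4 (push 17): stack=[6,17] mem=[0,0,0,0]
After op 5 (RCL M1): stack=[6,17,0] mem=[0,0,0,0]
After op 6 (*): stack=[6,0] mem=[0,0,0,0]
After op 7 (swap): stack=[0,6] mem=[0,0,0,0]
After op 8 (push 8): stack=[0,6,8] mem=[0,0,0,0]
After op 9 (pop): stack=[0,6] mem=[0,0,0,0]
After op 10 (/): stack=[0] mem=[0,0,0,0]
After op 11 (dup): stack=[0,0] mem=[0,0,0,0]
After op 12 (dup): stack=[0,0,0] mem=[0,0,0,0]
After op 13 (dup): stack=[0,0,0,0] mem=[0,0,0,0]
After op 14 (/): stack=[0,0,0] mem=[0,0,0,0]
After op 15 (STO M0): stack=[0,0] mem=[0,0,0,0]
After op 16 (-): stack=[0] mem=[0,0,0,0]
After op 17 (push 18): stack=[0,18] mem=[0,0,0,0]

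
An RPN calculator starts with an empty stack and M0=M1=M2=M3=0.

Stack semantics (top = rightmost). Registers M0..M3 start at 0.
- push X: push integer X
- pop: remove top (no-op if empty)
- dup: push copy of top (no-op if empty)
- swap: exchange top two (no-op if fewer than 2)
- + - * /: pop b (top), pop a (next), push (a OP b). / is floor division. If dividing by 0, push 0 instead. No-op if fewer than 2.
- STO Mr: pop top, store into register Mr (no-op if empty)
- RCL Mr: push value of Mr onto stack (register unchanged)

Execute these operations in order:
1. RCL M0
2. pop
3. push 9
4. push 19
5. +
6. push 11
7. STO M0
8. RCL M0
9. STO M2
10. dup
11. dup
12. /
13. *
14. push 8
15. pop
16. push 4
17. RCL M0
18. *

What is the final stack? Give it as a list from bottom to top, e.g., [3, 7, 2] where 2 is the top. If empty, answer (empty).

Answer: [28, 44]

Derivation:
After op 1 (RCL M0): stack=[0] mem=[0,0,0,0]
After op 2 (pop): stack=[empty] mem=[0,0,0,0]
After op 3 (push 9): stack=[9] mem=[0,0,0,0]
After op 4 (push 19): stack=[9,19] mem=[0,0,0,0]
After op 5 (+): stack=[28] mem=[0,0,0,0]
After op 6 (push 11): stack=[28,11] mem=[0,0,0,0]
After op 7 (STO M0): stack=[28] mem=[11,0,0,0]
After op 8 (RCL M0): stack=[28,11] mem=[11,0,0,0]
After op 9 (STO M2): stack=[28] mem=[11,0,11,0]
After op 10 (dup): stack=[28,28] mem=[11,0,11,0]
After op 11 (dup): stack=[28,28,28] mem=[11,0,11,0]
After op 12 (/): stack=[28,1] mem=[11,0,11,0]
After op 13 (*): stack=[28] mem=[11,0,11,0]
After op 14 (push 8): stack=[28,8] mem=[11,0,11,0]
After op 15 (pop): stack=[28] mem=[11,0,11,0]
After op 16 (push 4): stack=[28,4] mem=[11,0,11,0]
After op 17 (RCL M0): stack=[28,4,11] mem=[11,0,11,0]
After op 18 (*): stack=[28,44] mem=[11,0,11,0]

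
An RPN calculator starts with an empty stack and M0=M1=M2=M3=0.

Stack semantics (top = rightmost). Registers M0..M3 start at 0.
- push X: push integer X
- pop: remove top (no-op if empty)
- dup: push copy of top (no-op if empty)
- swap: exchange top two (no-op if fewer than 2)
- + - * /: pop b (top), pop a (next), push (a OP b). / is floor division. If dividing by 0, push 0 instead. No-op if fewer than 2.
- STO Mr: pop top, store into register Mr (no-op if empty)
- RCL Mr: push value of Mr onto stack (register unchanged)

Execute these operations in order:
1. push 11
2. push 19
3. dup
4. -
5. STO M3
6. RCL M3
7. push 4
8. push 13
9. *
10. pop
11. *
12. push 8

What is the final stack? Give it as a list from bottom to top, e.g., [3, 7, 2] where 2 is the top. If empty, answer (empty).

Answer: [0, 8]

Derivation:
After op 1 (push 11): stack=[11] mem=[0,0,0,0]
After op 2 (push 19): stack=[11,19] mem=[0,0,0,0]
After op 3 (dup): stack=[11,19,19] mem=[0,0,0,0]
After op 4 (-): stack=[11,0] mem=[0,0,0,0]
After op 5 (STO M3): stack=[11] mem=[0,0,0,0]
After op 6 (RCL M3): stack=[11,0] mem=[0,0,0,0]
After op 7 (push 4): stack=[11,0,4] mem=[0,0,0,0]
After op 8 (push 13): stack=[11,0,4,13] mem=[0,0,0,0]
After op 9 (*): stack=[11,0,52] mem=[0,0,0,0]
After op 10 (pop): stack=[11,0] mem=[0,0,0,0]
After op 11 (*): stack=[0] mem=[0,0,0,0]
After op 12 (push 8): stack=[0,8] mem=[0,0,0,0]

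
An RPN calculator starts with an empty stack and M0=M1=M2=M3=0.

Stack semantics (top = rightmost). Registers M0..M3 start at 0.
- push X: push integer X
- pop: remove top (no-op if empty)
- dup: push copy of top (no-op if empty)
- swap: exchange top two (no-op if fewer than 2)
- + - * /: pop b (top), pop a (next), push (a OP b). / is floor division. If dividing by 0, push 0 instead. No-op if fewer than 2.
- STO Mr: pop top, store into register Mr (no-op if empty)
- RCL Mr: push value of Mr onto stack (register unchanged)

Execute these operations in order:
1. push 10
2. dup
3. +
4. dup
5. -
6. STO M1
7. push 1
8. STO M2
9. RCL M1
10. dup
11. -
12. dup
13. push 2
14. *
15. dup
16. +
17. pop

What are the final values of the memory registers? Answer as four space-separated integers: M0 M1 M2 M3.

Answer: 0 0 1 0

Derivation:
After op 1 (push 10): stack=[10] mem=[0,0,0,0]
After op 2 (dup): stack=[10,10] mem=[0,0,0,0]
After op 3 (+): stack=[20] mem=[0,0,0,0]
After op 4 (dup): stack=[20,20] mem=[0,0,0,0]
After op 5 (-): stack=[0] mem=[0,0,0,0]
After op 6 (STO M1): stack=[empty] mem=[0,0,0,0]
After op 7 (push 1): stack=[1] mem=[0,0,0,0]
After op 8 (STO M2): stack=[empty] mem=[0,0,1,0]
After op 9 (RCL M1): stack=[0] mem=[0,0,1,0]
After op 10 (dup): stack=[0,0] mem=[0,0,1,0]
After op 11 (-): stack=[0] mem=[0,0,1,0]
After op 12 (dup): stack=[0,0] mem=[0,0,1,0]
After op 13 (push 2): stack=[0,0,2] mem=[0,0,1,0]
After op 14 (*): stack=[0,0] mem=[0,0,1,0]
After op 15 (dup): stack=[0,0,0] mem=[0,0,1,0]
After op 16 (+): stack=[0,0] mem=[0,0,1,0]
After op 17 (pop): stack=[0] mem=[0,0,1,0]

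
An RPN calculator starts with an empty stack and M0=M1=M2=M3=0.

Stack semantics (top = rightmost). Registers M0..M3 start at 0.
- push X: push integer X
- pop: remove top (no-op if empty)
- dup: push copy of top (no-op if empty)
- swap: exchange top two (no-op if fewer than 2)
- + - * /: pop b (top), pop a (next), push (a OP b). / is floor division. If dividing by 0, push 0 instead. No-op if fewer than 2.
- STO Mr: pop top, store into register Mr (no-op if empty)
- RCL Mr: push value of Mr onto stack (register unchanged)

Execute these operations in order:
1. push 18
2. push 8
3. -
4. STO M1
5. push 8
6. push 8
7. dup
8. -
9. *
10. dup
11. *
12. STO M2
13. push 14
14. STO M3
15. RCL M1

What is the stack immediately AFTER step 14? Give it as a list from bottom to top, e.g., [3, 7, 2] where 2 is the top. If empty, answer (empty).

After op 1 (push 18): stack=[18] mem=[0,0,0,0]
After op 2 (push 8): stack=[18,8] mem=[0,0,0,0]
After op 3 (-): stack=[10] mem=[0,0,0,0]
After op 4 (STO M1): stack=[empty] mem=[0,10,0,0]
After op 5 (push 8): stack=[8] mem=[0,10,0,0]
After op 6 (push 8): stack=[8,8] mem=[0,10,0,0]
After op 7 (dup): stack=[8,8,8] mem=[0,10,0,0]
After op 8 (-): stack=[8,0] mem=[0,10,0,0]
After op 9 (*): stack=[0] mem=[0,10,0,0]
After op 10 (dup): stack=[0,0] mem=[0,10,0,0]
After op 11 (*): stack=[0] mem=[0,10,0,0]
After op 12 (STO M2): stack=[empty] mem=[0,10,0,0]
After op 13 (push 14): stack=[14] mem=[0,10,0,0]
After op 14 (STO M3): stack=[empty] mem=[0,10,0,14]

(empty)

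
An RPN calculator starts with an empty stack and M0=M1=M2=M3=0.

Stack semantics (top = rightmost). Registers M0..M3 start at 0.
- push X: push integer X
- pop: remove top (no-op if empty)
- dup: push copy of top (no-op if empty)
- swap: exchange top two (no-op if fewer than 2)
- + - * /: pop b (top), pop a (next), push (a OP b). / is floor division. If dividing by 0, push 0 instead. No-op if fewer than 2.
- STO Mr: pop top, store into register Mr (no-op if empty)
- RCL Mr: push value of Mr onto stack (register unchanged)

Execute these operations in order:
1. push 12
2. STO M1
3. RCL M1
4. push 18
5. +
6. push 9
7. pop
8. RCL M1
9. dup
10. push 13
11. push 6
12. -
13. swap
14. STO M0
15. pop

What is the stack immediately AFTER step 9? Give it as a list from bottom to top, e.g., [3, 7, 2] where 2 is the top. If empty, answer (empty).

After op 1 (push 12): stack=[12] mem=[0,0,0,0]
After op 2 (STO M1): stack=[empty] mem=[0,12,0,0]
After op 3 (RCL M1): stack=[12] mem=[0,12,0,0]
After op 4 (push 18): stack=[12,18] mem=[0,12,0,0]
After op 5 (+): stack=[30] mem=[0,12,0,0]
After op 6 (push 9): stack=[30,9] mem=[0,12,0,0]
After op 7 (pop): stack=[30] mem=[0,12,0,0]
After op 8 (RCL M1): stack=[30,12] mem=[0,12,0,0]
After op 9 (dup): stack=[30,12,12] mem=[0,12,0,0]

[30, 12, 12]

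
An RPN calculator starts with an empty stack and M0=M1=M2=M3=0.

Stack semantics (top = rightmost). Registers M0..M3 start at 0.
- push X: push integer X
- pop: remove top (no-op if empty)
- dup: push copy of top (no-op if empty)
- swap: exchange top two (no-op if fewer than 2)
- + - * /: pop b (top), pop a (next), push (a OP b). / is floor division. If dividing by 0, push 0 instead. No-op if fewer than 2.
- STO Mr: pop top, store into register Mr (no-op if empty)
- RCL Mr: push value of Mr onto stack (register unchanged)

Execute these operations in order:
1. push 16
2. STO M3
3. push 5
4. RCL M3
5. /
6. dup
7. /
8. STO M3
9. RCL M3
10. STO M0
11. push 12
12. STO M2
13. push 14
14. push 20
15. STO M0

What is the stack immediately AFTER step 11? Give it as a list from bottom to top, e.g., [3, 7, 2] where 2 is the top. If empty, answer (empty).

After op 1 (push 16): stack=[16] mem=[0,0,0,0]
After op 2 (STO M3): stack=[empty] mem=[0,0,0,16]
After op 3 (push 5): stack=[5] mem=[0,0,0,16]
After op 4 (RCL M3): stack=[5,16] mem=[0,0,0,16]
After op 5 (/): stack=[0] mem=[0,0,0,16]
After op 6 (dup): stack=[0,0] mem=[0,0,0,16]
After op 7 (/): stack=[0] mem=[0,0,0,16]
After op 8 (STO M3): stack=[empty] mem=[0,0,0,0]
After op 9 (RCL M3): stack=[0] mem=[0,0,0,0]
After op 10 (STO M0): stack=[empty] mem=[0,0,0,0]
After op 11 (push 12): stack=[12] mem=[0,0,0,0]

[12]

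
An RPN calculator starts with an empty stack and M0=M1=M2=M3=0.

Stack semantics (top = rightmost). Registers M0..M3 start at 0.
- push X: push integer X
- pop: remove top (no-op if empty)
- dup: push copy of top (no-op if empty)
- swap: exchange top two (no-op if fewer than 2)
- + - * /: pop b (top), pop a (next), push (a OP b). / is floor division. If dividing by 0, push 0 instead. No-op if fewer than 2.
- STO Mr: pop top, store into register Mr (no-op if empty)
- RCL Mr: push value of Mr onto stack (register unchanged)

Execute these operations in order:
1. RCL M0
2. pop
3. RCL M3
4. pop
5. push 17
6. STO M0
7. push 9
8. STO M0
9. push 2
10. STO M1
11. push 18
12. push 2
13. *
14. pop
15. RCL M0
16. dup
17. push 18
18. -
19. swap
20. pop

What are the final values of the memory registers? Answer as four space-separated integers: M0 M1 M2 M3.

After op 1 (RCL M0): stack=[0] mem=[0,0,0,0]
After op 2 (pop): stack=[empty] mem=[0,0,0,0]
After op 3 (RCL M3): stack=[0] mem=[0,0,0,0]
After op 4 (pop): stack=[empty] mem=[0,0,0,0]
After op 5 (push 17): stack=[17] mem=[0,0,0,0]
After op 6 (STO M0): stack=[empty] mem=[17,0,0,0]
After op 7 (push 9): stack=[9] mem=[17,0,0,0]
After op 8 (STO M0): stack=[empty] mem=[9,0,0,0]
After op 9 (push 2): stack=[2] mem=[9,0,0,0]
After op 10 (STO M1): stack=[empty] mem=[9,2,0,0]
After op 11 (push 18): stack=[18] mem=[9,2,0,0]
After op 12 (push 2): stack=[18,2] mem=[9,2,0,0]
After op 13 (*): stack=[36] mem=[9,2,0,0]
After op 14 (pop): stack=[empty] mem=[9,2,0,0]
After op 15 (RCL M0): stack=[9] mem=[9,2,0,0]
After op 16 (dup): stack=[9,9] mem=[9,2,0,0]
After op 17 (push 18): stack=[9,9,18] mem=[9,2,0,0]
After op 18 (-): stack=[9,-9] mem=[9,2,0,0]
After op 19 (swap): stack=[-9,9] mem=[9,2,0,0]
After op 20 (pop): stack=[-9] mem=[9,2,0,0]

Answer: 9 2 0 0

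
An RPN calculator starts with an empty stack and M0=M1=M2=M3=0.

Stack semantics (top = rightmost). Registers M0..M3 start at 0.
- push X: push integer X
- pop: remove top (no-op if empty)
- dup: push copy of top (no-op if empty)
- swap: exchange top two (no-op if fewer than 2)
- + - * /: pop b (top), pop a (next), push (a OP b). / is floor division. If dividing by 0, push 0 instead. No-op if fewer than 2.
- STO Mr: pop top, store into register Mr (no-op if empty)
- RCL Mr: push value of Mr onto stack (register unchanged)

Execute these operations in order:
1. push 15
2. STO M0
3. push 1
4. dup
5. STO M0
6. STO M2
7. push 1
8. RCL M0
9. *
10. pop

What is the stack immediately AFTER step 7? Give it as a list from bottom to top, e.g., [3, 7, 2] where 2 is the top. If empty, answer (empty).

After op 1 (push 15): stack=[15] mem=[0,0,0,0]
After op 2 (STO M0): stack=[empty] mem=[15,0,0,0]
After op 3 (push 1): stack=[1] mem=[15,0,0,0]
After op 4 (dup): stack=[1,1] mem=[15,0,0,0]
After op 5 (STO M0): stack=[1] mem=[1,0,0,0]
After op 6 (STO M2): stack=[empty] mem=[1,0,1,0]
After op 7 (push 1): stack=[1] mem=[1,0,1,0]

[1]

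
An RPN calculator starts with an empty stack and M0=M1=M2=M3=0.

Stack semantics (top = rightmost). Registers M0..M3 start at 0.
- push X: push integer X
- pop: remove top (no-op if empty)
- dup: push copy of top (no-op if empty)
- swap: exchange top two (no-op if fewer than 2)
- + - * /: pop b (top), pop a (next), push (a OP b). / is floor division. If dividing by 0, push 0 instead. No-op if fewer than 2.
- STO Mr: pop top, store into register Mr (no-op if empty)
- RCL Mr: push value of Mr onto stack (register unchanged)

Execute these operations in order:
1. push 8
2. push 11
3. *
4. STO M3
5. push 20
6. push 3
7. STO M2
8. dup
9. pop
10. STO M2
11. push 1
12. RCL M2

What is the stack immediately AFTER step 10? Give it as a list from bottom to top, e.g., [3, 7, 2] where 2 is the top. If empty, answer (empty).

After op 1 (push 8): stack=[8] mem=[0,0,0,0]
After op 2 (push 11): stack=[8,11] mem=[0,0,0,0]
After op 3 (*): stack=[88] mem=[0,0,0,0]
After op 4 (STO M3): stack=[empty] mem=[0,0,0,88]
After op 5 (push 20): stack=[20] mem=[0,0,0,88]
After op 6 (push 3): stack=[20,3] mem=[0,0,0,88]
After op 7 (STO M2): stack=[20] mem=[0,0,3,88]
After op 8 (dup): stack=[20,20] mem=[0,0,3,88]
After op 9 (pop): stack=[20] mem=[0,0,3,88]
After op 10 (STO M2): stack=[empty] mem=[0,0,20,88]

(empty)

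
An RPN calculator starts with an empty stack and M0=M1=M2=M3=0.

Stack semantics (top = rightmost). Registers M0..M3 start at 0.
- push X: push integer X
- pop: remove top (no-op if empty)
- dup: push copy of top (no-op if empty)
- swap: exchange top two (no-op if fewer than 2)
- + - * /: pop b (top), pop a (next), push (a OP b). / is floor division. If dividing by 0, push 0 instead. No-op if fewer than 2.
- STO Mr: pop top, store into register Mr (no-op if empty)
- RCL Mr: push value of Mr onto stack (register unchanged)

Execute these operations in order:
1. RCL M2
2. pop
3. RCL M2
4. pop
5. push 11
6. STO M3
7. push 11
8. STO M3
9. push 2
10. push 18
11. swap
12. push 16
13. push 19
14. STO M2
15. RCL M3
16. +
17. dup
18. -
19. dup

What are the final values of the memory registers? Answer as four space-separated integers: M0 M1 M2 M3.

After op 1 (RCL M2): stack=[0] mem=[0,0,0,0]
After op 2 (pop): stack=[empty] mem=[0,0,0,0]
After op 3 (RCL M2): stack=[0] mem=[0,0,0,0]
After op 4 (pop): stack=[empty] mem=[0,0,0,0]
After op 5 (push 11): stack=[11] mem=[0,0,0,0]
After op 6 (STO M3): stack=[empty] mem=[0,0,0,11]
After op 7 (push 11): stack=[11] mem=[0,0,0,11]
After op 8 (STO M3): stack=[empty] mem=[0,0,0,11]
After op 9 (push 2): stack=[2] mem=[0,0,0,11]
After op 10 (push 18): stack=[2,18] mem=[0,0,0,11]
After op 11 (swap): stack=[18,2] mem=[0,0,0,11]
After op 12 (push 16): stack=[18,2,16] mem=[0,0,0,11]
After op 13 (push 19): stack=[18,2,16,19] mem=[0,0,0,11]
After op 14 (STO M2): stack=[18,2,16] mem=[0,0,19,11]
After op 15 (RCL M3): stack=[18,2,16,11] mem=[0,0,19,11]
After op 16 (+): stack=[18,2,27] mem=[0,0,19,11]
After op 17 (dup): stack=[18,2,27,27] mem=[0,0,19,11]
After op 18 (-): stack=[18,2,0] mem=[0,0,19,11]
After op 19 (dup): stack=[18,2,0,0] mem=[0,0,19,11]

Answer: 0 0 19 11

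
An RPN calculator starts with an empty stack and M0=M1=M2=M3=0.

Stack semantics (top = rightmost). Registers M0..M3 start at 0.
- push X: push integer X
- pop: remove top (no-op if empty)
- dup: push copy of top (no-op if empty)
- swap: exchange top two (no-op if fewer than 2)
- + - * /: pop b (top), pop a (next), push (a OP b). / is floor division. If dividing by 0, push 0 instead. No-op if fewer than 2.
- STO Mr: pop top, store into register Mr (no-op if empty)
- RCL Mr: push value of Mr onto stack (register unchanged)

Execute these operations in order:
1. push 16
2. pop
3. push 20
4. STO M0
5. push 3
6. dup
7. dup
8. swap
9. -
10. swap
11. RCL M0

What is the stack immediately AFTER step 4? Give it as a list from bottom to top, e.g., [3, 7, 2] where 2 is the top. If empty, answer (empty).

After op 1 (push 16): stack=[16] mem=[0,0,0,0]
After op 2 (pop): stack=[empty] mem=[0,0,0,0]
After op 3 (push 20): stack=[20] mem=[0,0,0,0]
After op 4 (STO M0): stack=[empty] mem=[20,0,0,0]

(empty)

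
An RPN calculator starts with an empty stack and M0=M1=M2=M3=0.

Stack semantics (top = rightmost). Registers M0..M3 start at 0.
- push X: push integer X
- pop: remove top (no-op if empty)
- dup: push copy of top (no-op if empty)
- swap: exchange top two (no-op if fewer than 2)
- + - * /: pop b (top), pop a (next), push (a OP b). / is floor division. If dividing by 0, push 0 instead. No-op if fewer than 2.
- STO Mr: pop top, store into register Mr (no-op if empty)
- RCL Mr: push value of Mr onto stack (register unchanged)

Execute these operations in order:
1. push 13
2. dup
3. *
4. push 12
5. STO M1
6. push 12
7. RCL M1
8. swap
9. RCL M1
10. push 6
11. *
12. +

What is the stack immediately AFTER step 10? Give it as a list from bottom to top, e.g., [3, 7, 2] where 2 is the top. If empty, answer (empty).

After op 1 (push 13): stack=[13] mem=[0,0,0,0]
After op 2 (dup): stack=[13,13] mem=[0,0,0,0]
After op 3 (*): stack=[169] mem=[0,0,0,0]
After op 4 (push 12): stack=[169,12] mem=[0,0,0,0]
After op 5 (STO M1): stack=[169] mem=[0,12,0,0]
After op 6 (push 12): stack=[169,12] mem=[0,12,0,0]
After op 7 (RCL M1): stack=[169,12,12] mem=[0,12,0,0]
After op 8 (swap): stack=[169,12,12] mem=[0,12,0,0]
After op 9 (RCL M1): stack=[169,12,12,12] mem=[0,12,0,0]
After op 10 (push 6): stack=[169,12,12,12,6] mem=[0,12,0,0]

[169, 12, 12, 12, 6]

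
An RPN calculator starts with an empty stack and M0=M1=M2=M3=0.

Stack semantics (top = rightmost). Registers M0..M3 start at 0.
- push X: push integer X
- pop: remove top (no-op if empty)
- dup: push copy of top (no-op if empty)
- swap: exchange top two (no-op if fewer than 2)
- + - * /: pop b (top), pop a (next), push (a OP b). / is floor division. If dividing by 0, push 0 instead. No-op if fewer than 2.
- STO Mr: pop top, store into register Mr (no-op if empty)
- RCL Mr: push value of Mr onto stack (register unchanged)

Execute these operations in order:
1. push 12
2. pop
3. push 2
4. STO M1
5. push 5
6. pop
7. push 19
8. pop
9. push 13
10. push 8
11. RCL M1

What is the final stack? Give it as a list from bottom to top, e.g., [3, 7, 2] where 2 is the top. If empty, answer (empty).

After op 1 (push 12): stack=[12] mem=[0,0,0,0]
After op 2 (pop): stack=[empty] mem=[0,0,0,0]
After op 3 (push 2): stack=[2] mem=[0,0,0,0]
After op 4 (STO M1): stack=[empty] mem=[0,2,0,0]
After op 5 (push 5): stack=[5] mem=[0,2,0,0]
After op 6 (pop): stack=[empty] mem=[0,2,0,0]
After op 7 (push 19): stack=[19] mem=[0,2,0,0]
After op 8 (pop): stack=[empty] mem=[0,2,0,0]
After op 9 (push 13): stack=[13] mem=[0,2,0,0]
After op 10 (push 8): stack=[13,8] mem=[0,2,0,0]
After op 11 (RCL M1): stack=[13,8,2] mem=[0,2,0,0]

Answer: [13, 8, 2]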